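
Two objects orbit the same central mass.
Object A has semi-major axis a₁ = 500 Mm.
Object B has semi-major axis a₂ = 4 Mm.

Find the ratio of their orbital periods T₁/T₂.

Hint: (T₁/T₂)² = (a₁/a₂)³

Convert to SI: a₁ = 500 Mm = 5e+08 m; a₂ = 4 Mm = 4e+06 m.
From Kepler's third law, (T₁/T₂)² = (a₁/a₂)³, so T₁/T₂ = (a₁/a₂)^(3/2).
a₁/a₂ = 5e+08 / 4e+06 = 125.
T₁/T₂ = (125)^(3/2) ≈ 1398.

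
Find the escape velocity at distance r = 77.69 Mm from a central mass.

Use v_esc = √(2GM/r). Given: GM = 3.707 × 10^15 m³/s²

Convert to SI: r = 77.69 Mm = 7.769e+07 m.
Escape velocity comes from setting total energy to zero: ½v² − GM/r = 0 ⇒ v_esc = √(2GM / r).
v_esc = √(2 · 3.707e+15 / 7.769e+07) m/s ≈ 9769 m/s = 9.769 km/s.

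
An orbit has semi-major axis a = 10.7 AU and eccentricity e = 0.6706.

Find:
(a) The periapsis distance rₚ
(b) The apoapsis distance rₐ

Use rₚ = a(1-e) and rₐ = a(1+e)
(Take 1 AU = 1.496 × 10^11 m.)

Convert to SI: a = 10.7 AU = 1.60072e+12 m.
(a) rₚ = a(1 − e) = 1.60072e+12 · (1 − 0.6706) = 1.60072e+12 · 0.3294 ≈ 5.273e+11 m = 3.525 AU.
(b) rₐ = a(1 + e) = 1.60072e+12 · (1 + 0.6706) = 1.60072e+12 · 1.6706 ≈ 2.674e+12 m = 17.88 AU.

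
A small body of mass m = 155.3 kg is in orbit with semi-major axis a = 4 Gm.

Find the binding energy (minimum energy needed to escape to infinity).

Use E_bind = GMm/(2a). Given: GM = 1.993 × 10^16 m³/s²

Convert to SI: a = 4 Gm = 4e+09 m.
Total orbital energy is E = −GMm/(2a); binding energy is E_bind = −E = GMm/(2a).
E_bind = 1.993e+16 · 155.3 / (2 · 4e+09) J ≈ 3.869e+08 J = 386.9 MJ.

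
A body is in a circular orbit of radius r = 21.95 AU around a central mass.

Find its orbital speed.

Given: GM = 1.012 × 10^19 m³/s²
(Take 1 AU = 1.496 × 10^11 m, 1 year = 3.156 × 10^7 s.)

Convert to SI: r = 21.95 AU = 3.28372e+12 m.
For a circular orbit, gravity supplies the centripetal force, so v = √(GM / r).
v = √(1.012e+19 / 3.28372e+12) m/s ≈ 1756 m/s = 0.3704 AU/year.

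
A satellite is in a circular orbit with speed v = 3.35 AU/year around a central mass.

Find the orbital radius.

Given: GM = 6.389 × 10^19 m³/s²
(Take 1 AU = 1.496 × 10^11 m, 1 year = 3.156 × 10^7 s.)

Convert to SI: v = 3.35 AU/year = 15879.6 m/s.
For a circular orbit, v² = GM / r, so r = GM / v².
r = 6.389e+19 / (15879.6)² m ≈ 2.534e+11 m = 1.694 AU.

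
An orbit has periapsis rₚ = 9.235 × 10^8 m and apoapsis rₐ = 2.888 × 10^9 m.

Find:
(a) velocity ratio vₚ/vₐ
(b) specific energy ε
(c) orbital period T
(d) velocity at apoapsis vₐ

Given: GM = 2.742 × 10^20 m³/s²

(a) Conservation of angular momentum (rₚvₚ = rₐvₐ) gives vₚ/vₐ = rₐ/rₚ = 2.888e+09/9.235e+08 ≈ 3.127
(b) With a = (rₚ + rₐ)/2 = 1.90575e+09 m, ε = −GM/(2a) = −2.742e+20/(2 · 1.90575e+09) J/kg ≈ -7.194e+10 J/kg
(c) With a = (rₚ + rₐ)/2 = 1.90575e+09 m, T = 2π √(a³/GM) = 2π √((1.90575e+09)³/2.742e+20) s ≈ 3.157e+04 s
(d) With a = (rₚ + rₐ)/2 = 1.90575e+09 m, vₐ = √(GM (2/rₐ − 1/a)) = √(2.742e+20 · (2/2.888e+09 − 1/1.90575e+09)) m/s ≈ 2.145e+05 m/s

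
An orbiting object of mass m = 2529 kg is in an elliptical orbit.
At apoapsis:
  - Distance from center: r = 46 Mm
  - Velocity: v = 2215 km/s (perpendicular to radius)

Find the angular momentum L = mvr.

Convert to SI: r = 46 Mm = 4.6e+07 m; v = 2215 km/s = 2.215e+06 m/s.
Since v is perpendicular to r, L = m · v · r.
L = 2529 · 2.215e+06 · 4.6e+07 kg·m²/s ≈ 2.577e+17 kg·m²/s.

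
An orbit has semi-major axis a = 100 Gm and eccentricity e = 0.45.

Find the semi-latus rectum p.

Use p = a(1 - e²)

Convert to SI: a = 100 Gm = 1e+11 m.
p = a (1 − e²).
p = 1e+11 · (1 − (0.45)²) = 1e+11 · 0.7975 ≈ 7.975e+10 m = 79.75 Gm.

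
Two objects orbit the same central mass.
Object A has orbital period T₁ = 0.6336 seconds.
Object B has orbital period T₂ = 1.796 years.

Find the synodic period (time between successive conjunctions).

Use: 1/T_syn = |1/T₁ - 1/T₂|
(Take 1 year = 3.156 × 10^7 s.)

Convert to SI: T₂ = 1.796 years = 5.66818e+07 s.
T_syn = |T₁ · T₂ / (T₁ − T₂)|.
T_syn = |0.6336 · 5.66818e+07 / (0.6336 − 5.66818e+07)| s ≈ 0.6336 s = 0.6336 seconds.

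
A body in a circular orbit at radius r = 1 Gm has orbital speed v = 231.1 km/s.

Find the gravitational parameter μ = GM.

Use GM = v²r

Convert to SI: r = 1 Gm = 1e+09 m; v = 231.1 km/s = 231100 m/s.
For a circular orbit v² = GM/r, so GM = v² · r.
GM = (231100)² · 1e+09 m³/s² ≈ 5.341e+19 m³/s² = 5.341 × 10^19 m³/s².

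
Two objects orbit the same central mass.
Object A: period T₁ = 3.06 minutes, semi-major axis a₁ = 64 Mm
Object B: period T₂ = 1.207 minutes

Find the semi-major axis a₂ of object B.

Convert to SI: T₁ = 3.06 minutes = 183.6 s; a₁ = 64 Mm = 6.4e+07 m; T₂ = 1.207 minutes = 72.42 s.
Kepler's third law: (T₁/T₂)² = (a₁/a₂)³ ⇒ a₂ = a₁ · (T₂/T₁)^(2/3).
T₂/T₁ = 72.42 / 183.6 = 0.394444.
a₂ = 6.4e+07 · (0.394444)^(2/3) m ≈ 3.442e+07 m = 34.42 Mm.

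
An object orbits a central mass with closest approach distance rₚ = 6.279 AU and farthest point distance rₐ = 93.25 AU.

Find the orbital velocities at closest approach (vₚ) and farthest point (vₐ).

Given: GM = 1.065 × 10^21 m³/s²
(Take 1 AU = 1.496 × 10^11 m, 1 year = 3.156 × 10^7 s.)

Convert to SI: rₚ = 6.279 AU = 9.39338e+11 m; rₐ = 93.25 AU = 1.39502e+13 m.
Use the vis-viva equation v² = GM(2/r − 1/a) with a = (rₚ + rₐ)/2 = (9.39338e+11 + 1.39502e+13)/2 = 7.44477e+12 m.
vₚ = √(GM · (2/rₚ − 1/a)) = √(1.065e+21 · (2/9.39338e+11 − 1/7.44477e+12)) m/s ≈ 4.609e+04 m/s = 9.724 AU/year.
vₐ = √(GM · (2/rₐ − 1/a)) = √(1.065e+21 · (2/1.39502e+13 − 1/7.44477e+12)) m/s ≈ 3104 m/s = 0.6547 AU/year.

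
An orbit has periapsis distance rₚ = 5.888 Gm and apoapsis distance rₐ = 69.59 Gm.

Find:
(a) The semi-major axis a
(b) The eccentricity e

Convert to SI: rₚ = 5.888 Gm = 5.888e+09 m; rₐ = 69.59 Gm = 6.959e+10 m.
(a) a = (rₚ + rₐ) / 2 = (5.888e+09 + 6.959e+10) / 2 ≈ 3.774e+10 m = 37.74 Gm.
(b) e = (rₐ − rₚ) / (rₐ + rₚ) = (6.959e+10 − 5.888e+09) / (6.959e+10 + 5.888e+09) ≈ 0.844.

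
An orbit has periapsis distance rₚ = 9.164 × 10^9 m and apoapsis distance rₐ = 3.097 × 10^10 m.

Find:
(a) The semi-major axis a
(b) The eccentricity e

(a) a = (rₚ + rₐ) / 2 = (9.164e+09 + 3.097e+10) / 2 ≈ 2.007e+10 m = 2.007 × 10^10 m.
(b) e = (rₐ − rₚ) / (rₐ + rₚ) = (3.097e+10 − 9.164e+09) / (3.097e+10 + 9.164e+09) ≈ 0.5433.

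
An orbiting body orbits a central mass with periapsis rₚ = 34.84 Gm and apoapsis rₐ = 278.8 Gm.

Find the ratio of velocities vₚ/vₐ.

Convert to SI: rₚ = 34.84 Gm = 3.484e+10 m; rₐ = 278.8 Gm = 2.788e+11 m.
Conservation of angular momentum gives rₚvₚ = rₐvₐ, so vₚ/vₐ = rₐ/rₚ.
vₚ/vₐ = 2.788e+11 / 3.484e+10 ≈ 8.002.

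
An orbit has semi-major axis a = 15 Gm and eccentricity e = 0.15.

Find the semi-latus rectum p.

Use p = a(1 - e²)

Convert to SI: a = 15 Gm = 1.5e+10 m.
p = a (1 − e²).
p = 1.5e+10 · (1 − (0.15)²) = 1.5e+10 · 0.9775 ≈ 1.466e+10 m = 14.66 Gm.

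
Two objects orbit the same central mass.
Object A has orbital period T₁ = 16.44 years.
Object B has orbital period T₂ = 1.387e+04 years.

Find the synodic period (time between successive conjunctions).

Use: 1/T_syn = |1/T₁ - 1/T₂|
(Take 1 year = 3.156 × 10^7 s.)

Convert to SI: T₁ = 16.44 years = 5.18846e+08 s; T₂ = 1.387e+04 years = 4.37737e+11 s.
T_syn = |T₁ · T₂ / (T₁ − T₂)|.
T_syn = |5.18846e+08 · 4.37737e+11 / (5.18846e+08 − 4.37737e+11)| s ≈ 5.195e+08 s = 16.46 years.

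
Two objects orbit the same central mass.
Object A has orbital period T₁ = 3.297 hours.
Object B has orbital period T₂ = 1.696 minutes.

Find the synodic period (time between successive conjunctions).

Convert to SI: T₁ = 3.297 hours = 11869.2 s; T₂ = 1.696 minutes = 101.76 s.
T_syn = |T₁ · T₂ / (T₁ − T₂)|.
T_syn = |11869.2 · 101.76 / (11869.2 − 101.76)| s ≈ 102.6 s = 1.711 minutes.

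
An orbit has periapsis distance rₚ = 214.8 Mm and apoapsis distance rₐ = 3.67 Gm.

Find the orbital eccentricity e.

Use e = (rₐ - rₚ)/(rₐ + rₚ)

Convert to SI: rₚ = 214.8 Mm = 2.148e+08 m; rₐ = 3.67 Gm = 3.67e+09 m.
e = (rₐ − rₚ) / (rₐ + rₚ).
e = (3.67e+09 − 2.148e+08) / (3.67e+09 + 2.148e+08) = 3.4552e+09 / 3.8848e+09 ≈ 0.8894.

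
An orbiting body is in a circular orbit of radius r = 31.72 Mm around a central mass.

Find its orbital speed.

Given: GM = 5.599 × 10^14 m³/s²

Convert to SI: r = 31.72 Mm = 3.172e+07 m.
For a circular orbit, gravity supplies the centripetal force, so v = √(GM / r).
v = √(5.599e+14 / 3.172e+07) m/s ≈ 4201 m/s = 4.201 km/s.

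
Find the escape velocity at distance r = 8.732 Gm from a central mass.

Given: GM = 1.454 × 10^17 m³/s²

Convert to SI: r = 8.732 Gm = 8.732e+09 m.
Escape velocity comes from setting total energy to zero: ½v² − GM/r = 0 ⇒ v_esc = √(2GM / r).
v_esc = √(2 · 1.454e+17 / 8.732e+09) m/s ≈ 5771 m/s = 5.771 km/s.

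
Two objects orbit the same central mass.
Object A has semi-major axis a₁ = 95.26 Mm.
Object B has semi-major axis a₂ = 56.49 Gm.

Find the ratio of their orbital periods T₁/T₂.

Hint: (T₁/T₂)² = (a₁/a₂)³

Convert to SI: a₁ = 95.26 Mm = 9.526e+07 m; a₂ = 56.49 Gm = 5.649e+10 m.
From Kepler's third law, (T₁/T₂)² = (a₁/a₂)³, so T₁/T₂ = (a₁/a₂)^(3/2).
a₁/a₂ = 9.526e+07 / 5.649e+10 = 0.00168632.
T₁/T₂ = (0.00168632)^(3/2) ≈ 6.925e-05.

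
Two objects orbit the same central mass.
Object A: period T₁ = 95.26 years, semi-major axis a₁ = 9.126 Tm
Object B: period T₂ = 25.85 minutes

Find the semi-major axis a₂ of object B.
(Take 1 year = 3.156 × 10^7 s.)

Convert to SI: T₁ = 95.26 years = 3.00641e+09 s; a₁ = 9.126 Tm = 9.126e+12 m; T₂ = 25.85 minutes = 1551 s.
Kepler's third law: (T₁/T₂)² = (a₁/a₂)³ ⇒ a₂ = a₁ · (T₂/T₁)^(2/3).
T₂/T₁ = 1551 / 3.00641e+09 = 5.15898e-07.
a₂ = 9.126e+12 · (5.15898e-07)^(2/3) m ≈ 5.87e+08 m = 587 Mm.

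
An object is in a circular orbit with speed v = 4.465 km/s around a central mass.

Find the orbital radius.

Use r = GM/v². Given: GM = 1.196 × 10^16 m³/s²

Convert to SI: v = 4.465 km/s = 4465 m/s.
For a circular orbit, v² = GM / r, so r = GM / v².
r = 1.196e+16 / (4465)² m ≈ 5.999e+08 m = 599.9 Mm.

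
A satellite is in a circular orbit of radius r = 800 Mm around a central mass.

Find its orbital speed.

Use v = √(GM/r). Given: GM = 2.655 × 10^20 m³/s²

Convert to SI: r = 800 Mm = 8e+08 m.
For a circular orbit, gravity supplies the centripetal force, so v = √(GM / r).
v = √(2.655e+20 / 8e+08) m/s ≈ 5.761e+05 m/s = 576.1 km/s.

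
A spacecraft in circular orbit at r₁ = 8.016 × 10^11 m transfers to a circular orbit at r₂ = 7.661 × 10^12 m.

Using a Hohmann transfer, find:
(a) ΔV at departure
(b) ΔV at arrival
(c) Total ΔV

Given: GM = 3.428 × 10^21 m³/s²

Transfer semi-major axis: a_t = (r₁ + r₂)/2 = (8.016e+11 + 7.661e+12)/2 = 4.2313e+12 m.
Circular speeds: v₁ = √(GM/r₁) = 65394.5 m/s, v₂ = √(GM/r₂) = 21153.3 m/s.
Transfer speeds (vis-viva v² = GM(2/r − 1/a_t)): v₁ᵗ = 87992.8 m/s, v₂ᵗ = 9207.03 m/s.
(a) ΔV₁ = |v₁ᵗ − v₁| ≈ 2.26e+04 m/s = 22.6 km/s.
(b) ΔV₂ = |v₂ − v₂ᵗ| ≈ 1.195e+04 m/s = 11.95 km/s.
(c) ΔV_total = ΔV₁ + ΔV₂ ≈ 3.454e+04 m/s = 34.54 km/s.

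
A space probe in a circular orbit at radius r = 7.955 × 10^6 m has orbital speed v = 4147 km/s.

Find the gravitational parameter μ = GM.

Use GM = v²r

Convert to SI: v = 4147 km/s = 4.147e+06 m/s.
For a circular orbit v² = GM/r, so GM = v² · r.
GM = (4.147e+06)² · 7.955e+06 m³/s² ≈ 1.368e+20 m³/s² = 1.368 × 10^20 m³/s².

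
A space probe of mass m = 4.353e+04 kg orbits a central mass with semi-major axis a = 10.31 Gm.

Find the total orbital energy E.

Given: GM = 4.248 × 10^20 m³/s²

Convert to SI: a = 10.31 Gm = 1.031e+10 m.
E = −GMm / (2a).
E = −4.248e+20 · 4.353e+04 / (2 · 1.031e+10) J ≈ -8.968e+14 J = -896.8 TJ.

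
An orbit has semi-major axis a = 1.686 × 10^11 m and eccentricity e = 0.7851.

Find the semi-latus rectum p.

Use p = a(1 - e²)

p = a (1 − e²).
p = 1.686e+11 · (1 − (0.7851)²) = 1.686e+11 · 0.383618 ≈ 6.468e+10 m = 6.468 × 10^10 m.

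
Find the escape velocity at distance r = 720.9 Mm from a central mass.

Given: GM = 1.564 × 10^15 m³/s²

Convert to SI: r = 720.9 Mm = 7.209e+08 m.
Escape velocity comes from setting total energy to zero: ½v² − GM/r = 0 ⇒ v_esc = √(2GM / r).
v_esc = √(2 · 1.564e+15 / 7.209e+08) m/s ≈ 2083 m/s = 2.083 km/s.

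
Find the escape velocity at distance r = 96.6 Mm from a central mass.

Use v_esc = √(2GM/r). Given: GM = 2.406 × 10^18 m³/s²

Convert to SI: r = 96.6 Mm = 9.66e+07 m.
Escape velocity comes from setting total energy to zero: ½v² − GM/r = 0 ⇒ v_esc = √(2GM / r).
v_esc = √(2 · 2.406e+18 / 9.66e+07) m/s ≈ 2.232e+05 m/s = 223.2 km/s.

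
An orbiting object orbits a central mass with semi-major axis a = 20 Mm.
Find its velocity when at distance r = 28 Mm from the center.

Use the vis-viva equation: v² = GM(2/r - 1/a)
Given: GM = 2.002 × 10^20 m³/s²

Convert to SI: a = 20 Mm = 2e+07 m; r = 28 Mm = 2.8e+07 m.
Vis-viva: v = √(GM · (2/r − 1/a)).
2/r − 1/a = 2/2.8e+07 − 1/2e+07 = 2.14286e-08 m⁻¹.
v = √(2.002e+20 · 2.14286e-08) m/s ≈ 2.071e+06 m/s = 2071 km/s.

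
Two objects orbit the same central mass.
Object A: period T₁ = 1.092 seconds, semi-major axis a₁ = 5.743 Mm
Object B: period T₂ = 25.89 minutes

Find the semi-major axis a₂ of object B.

Convert to SI: a₁ = 5.743 Mm = 5.743e+06 m; T₂ = 25.89 minutes = 1553.4 s.
Kepler's third law: (T₁/T₂)² = (a₁/a₂)³ ⇒ a₂ = a₁ · (T₂/T₁)^(2/3).
T₂/T₁ = 1553.4 / 1.092 = 1422.53.
a₂ = 5.743e+06 · (1422.53)^(2/3) m ≈ 7.264e+08 m = 726.4 Mm.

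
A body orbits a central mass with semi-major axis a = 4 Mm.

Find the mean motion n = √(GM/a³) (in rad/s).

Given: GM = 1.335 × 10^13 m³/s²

Convert to SI: a = 4 Mm = 4e+06 m.
n = √(GM / a³).
n = √(1.335e+13 / (4e+06)³) rad/s ≈ 0.0004567 rad/s.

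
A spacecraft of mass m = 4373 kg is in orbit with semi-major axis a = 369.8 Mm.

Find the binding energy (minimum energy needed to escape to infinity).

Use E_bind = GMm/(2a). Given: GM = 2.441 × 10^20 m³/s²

Convert to SI: a = 369.8 Mm = 3.698e+08 m.
Total orbital energy is E = −GMm/(2a); binding energy is E_bind = −E = GMm/(2a).
E_bind = 2.441e+20 · 4373 / (2 · 3.698e+08) J ≈ 1.443e+15 J = 1.443 PJ.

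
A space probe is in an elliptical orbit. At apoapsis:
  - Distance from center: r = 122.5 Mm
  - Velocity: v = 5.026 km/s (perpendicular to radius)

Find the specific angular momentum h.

Convert to SI: r = 122.5 Mm = 1.225e+08 m; v = 5.026 km/s = 5026 m/s.
With v perpendicular to r, h = r · v.
h = 1.225e+08 · 5026 m²/s ≈ 6.157e+11 m²/s.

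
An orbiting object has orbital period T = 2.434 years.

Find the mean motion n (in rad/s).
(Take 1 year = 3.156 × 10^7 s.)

Convert to SI: T = 2.434 years = 7.6817e+07 s.
n = 2π / T.
n = 2π / 7.6817e+07 s ≈ 8.179e-08 rad/s.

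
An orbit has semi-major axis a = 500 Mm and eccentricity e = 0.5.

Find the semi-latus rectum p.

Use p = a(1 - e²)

Convert to SI: a = 500 Mm = 5e+08 m.
p = a (1 − e²).
p = 5e+08 · (1 − (0.5)²) = 5e+08 · 0.75 ≈ 3.75e+08 m = 375 Mm.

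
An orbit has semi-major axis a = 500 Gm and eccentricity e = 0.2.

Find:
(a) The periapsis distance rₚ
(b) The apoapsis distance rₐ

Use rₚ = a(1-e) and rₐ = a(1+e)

Convert to SI: a = 500 Gm = 5e+11 m.
(a) rₚ = a(1 − e) = 5e+11 · (1 − 0.2) = 5e+11 · 0.8 ≈ 4e+11 m = 400 Gm.
(b) rₐ = a(1 + e) = 5e+11 · (1 + 0.2) = 5e+11 · 1.2 ≈ 6e+11 m = 600 Gm.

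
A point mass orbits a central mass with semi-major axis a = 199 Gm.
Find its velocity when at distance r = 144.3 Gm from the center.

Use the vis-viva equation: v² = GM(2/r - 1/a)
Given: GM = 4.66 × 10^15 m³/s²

Convert to SI: a = 199 Gm = 1.99e+11 m; r = 144.3 Gm = 1.443e+11 m.
Vis-viva: v = √(GM · (2/r − 1/a)).
2/r − 1/a = 2/1.443e+11 − 1/1.99e+11 = 8.83489e-12 m⁻¹.
v = √(4.66e+15 · 8.83489e-12) m/s ≈ 202.9 m/s = 202.9 m/s.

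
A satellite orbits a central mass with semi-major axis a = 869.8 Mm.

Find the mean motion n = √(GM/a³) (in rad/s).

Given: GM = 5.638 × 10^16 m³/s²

Convert to SI: a = 869.8 Mm = 8.698e+08 m.
n = √(GM / a³).
n = √(5.638e+16 / (8.698e+08)³) rad/s ≈ 9.256e-06 rad/s.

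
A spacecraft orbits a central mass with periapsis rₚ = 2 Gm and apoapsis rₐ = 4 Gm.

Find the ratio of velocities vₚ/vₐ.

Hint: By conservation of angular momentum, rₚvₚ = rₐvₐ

Convert to SI: rₚ = 2 Gm = 2e+09 m; rₐ = 4 Gm = 4e+09 m.
Conservation of angular momentum gives rₚvₚ = rₐvₐ, so vₚ/vₐ = rₐ/rₚ.
vₚ/vₐ = 4e+09 / 2e+09 ≈ 2.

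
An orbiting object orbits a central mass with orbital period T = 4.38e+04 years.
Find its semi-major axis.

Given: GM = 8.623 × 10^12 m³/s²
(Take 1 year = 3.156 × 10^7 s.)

Convert to SI: T = 4.38e+04 years = 1.38233e+12 s.
Invert Kepler's third law: a = (GM · T² / (4π²))^(1/3).
Substituting T = 1.38233e+12 s and GM = 8.623e+12 m³/s²:
a = (8.623e+12 · (1.38233e+12)² / (4π²))^(1/3) m
a ≈ 7.473e+11 m = 747.3 Gm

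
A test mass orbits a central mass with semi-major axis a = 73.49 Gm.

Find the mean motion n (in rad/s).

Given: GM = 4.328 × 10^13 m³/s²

Convert to SI: a = 73.49 Gm = 7.349e+10 m.
n = √(GM / a³).
n = √(4.328e+13 / (7.349e+10)³) rad/s ≈ 3.302e-10 rad/s.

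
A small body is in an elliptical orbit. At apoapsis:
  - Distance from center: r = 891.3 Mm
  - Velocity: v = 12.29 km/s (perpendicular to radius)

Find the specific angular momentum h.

Convert to SI: r = 891.3 Mm = 8.913e+08 m; v = 12.29 km/s = 12290 m/s.
With v perpendicular to r, h = r · v.
h = 8.913e+08 · 12290 m²/s ≈ 1.095e+13 m²/s.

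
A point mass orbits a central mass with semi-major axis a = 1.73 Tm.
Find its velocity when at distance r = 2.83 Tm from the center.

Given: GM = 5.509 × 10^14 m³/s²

Convert to SI: a = 1.73 Tm = 1.73e+12 m; r = 2.83 Tm = 2.83e+12 m.
Vis-viva: v = √(GM · (2/r − 1/a)).
2/r − 1/a = 2/2.83e+12 − 1/1.73e+12 = 1.28679e-13 m⁻¹.
v = √(5.509e+14 · 1.28679e-13) m/s ≈ 8.42 m/s = 8.42 m/s.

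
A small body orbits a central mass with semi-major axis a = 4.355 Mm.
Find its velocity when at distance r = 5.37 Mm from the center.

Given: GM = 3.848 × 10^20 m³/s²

Convert to SI: a = 4.355 Mm = 4.355e+06 m; r = 5.37 Mm = 5.37e+06 m.
Vis-viva: v = √(GM · (2/r − 1/a)).
2/r − 1/a = 2/5.37e+06 − 1/4.355e+06 = 1.42818e-07 m⁻¹.
v = √(3.848e+20 · 1.42818e-07) m/s ≈ 7.413e+06 m/s = 7413 km/s.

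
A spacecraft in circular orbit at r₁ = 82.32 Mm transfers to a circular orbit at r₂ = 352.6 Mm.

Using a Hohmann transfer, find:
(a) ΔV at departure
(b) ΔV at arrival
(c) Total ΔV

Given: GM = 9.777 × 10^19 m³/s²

Convert to SI: r₁ = 82.32 Mm = 8.232e+07 m; r₂ = 352.6 Mm = 3.526e+08 m.
Transfer semi-major axis: a_t = (r₁ + r₂)/2 = (8.232e+07 + 3.526e+08)/2 = 2.1746e+08 m.
Circular speeds: v₁ = √(GM/r₁) = 1.08981e+06 m/s, v₂ = √(GM/r₂) = 526577 m/s.
Transfer speeds (vis-viva v² = GM(2/r − 1/a_t)): v₁ᵗ = 1.38772e+06 m/s, v₂ᵗ = 323985 m/s.
(a) ΔV₁ = |v₁ᵗ − v₁| ≈ 2.979e+05 m/s = 297.9 km/s.
(b) ΔV₂ = |v₂ − v₂ᵗ| ≈ 2.026e+05 m/s = 202.6 km/s.
(c) ΔV_total = ΔV₁ + ΔV₂ ≈ 5.005e+05 m/s = 500.5 km/s.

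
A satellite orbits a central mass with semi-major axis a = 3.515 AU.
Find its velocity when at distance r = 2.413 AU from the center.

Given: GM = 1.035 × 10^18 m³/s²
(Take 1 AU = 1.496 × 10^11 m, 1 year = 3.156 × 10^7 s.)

Convert to SI: a = 3.515 AU = 5.25844e+11 m; r = 2.413 AU = 3.60985e+11 m.
Vis-viva: v = √(GM · (2/r − 1/a)).
2/r − 1/a = 2/3.60985e+11 − 1/5.25844e+11 = 3.63869e-12 m⁻¹.
v = √(1.035e+18 · 3.63869e-12) m/s ≈ 1941 m/s = 0.4094 AU/year.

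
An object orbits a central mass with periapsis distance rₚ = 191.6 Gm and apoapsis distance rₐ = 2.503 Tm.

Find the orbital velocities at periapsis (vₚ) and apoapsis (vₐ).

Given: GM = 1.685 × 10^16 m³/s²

Convert to SI: rₚ = 191.6 Gm = 1.916e+11 m; rₐ = 2.503 Tm = 2.503e+12 m.
Use the vis-viva equation v² = GM(2/r − 1/a) with a = (rₚ + rₐ)/2 = (1.916e+11 + 2.503e+12)/2 = 1.3473e+12 m.
vₚ = √(GM · (2/rₚ − 1/a)) = √(1.685e+16 · (2/1.916e+11 − 1/1.3473e+12)) m/s ≈ 404.2 m/s = 404.2 m/s.
vₐ = √(GM · (2/rₐ − 1/a)) = √(1.685e+16 · (2/2.503e+12 − 1/1.3473e+12)) m/s ≈ 30.94 m/s = 30.94 m/s.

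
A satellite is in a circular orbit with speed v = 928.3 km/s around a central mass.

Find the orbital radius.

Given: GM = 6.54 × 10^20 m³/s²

Convert to SI: v = 928.3 km/s = 928300 m/s.
For a circular orbit, v² = GM / r, so r = GM / v².
r = 6.54e+20 / (928300)² m ≈ 7.589e+08 m = 758.9 Mm.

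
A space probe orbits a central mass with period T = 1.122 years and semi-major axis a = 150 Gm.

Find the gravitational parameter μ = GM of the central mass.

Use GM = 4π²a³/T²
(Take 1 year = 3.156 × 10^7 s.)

Convert to SI: T = 1.122 years = 3.54103e+07 s; a = 150 Gm = 1.5e+11 m.
GM = 4π² · a³ / T².
GM = 4π² · (1.5e+11)³ / (3.54103e+07)² m³/s² ≈ 1.063e+20 m³/s² = 1.063 × 10^20 m³/s².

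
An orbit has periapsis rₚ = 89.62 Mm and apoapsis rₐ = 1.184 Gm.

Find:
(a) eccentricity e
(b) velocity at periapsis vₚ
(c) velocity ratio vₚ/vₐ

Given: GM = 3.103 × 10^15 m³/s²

Convert to SI: rₚ = 89.62 Mm = 8.962e+07 m; rₐ = 1.184 Gm = 1.184e+09 m.
(a) e = (rₐ − rₚ)/(rₐ + rₚ) = (1.184e+09 − 8.962e+07)/(1.184e+09 + 8.962e+07) ≈ 0.8593
(b) With a = (rₚ + rₐ)/2 = 6.3681e+08 m, vₚ = √(GM (2/rₚ − 1/a)) = √(3.103e+15 · (2/8.962e+07 − 1/6.3681e+08)) m/s ≈ 8023 m/s
(c) Conservation of angular momentum (rₚvₚ = rₐvₐ) gives vₚ/vₐ = rₐ/rₚ = 1.184e+09/8.962e+07 ≈ 13.21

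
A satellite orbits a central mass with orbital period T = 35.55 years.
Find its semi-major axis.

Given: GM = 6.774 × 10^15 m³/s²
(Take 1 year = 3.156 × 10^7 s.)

Convert to SI: T = 35.55 years = 1.12196e+09 s.
Invert Kepler's third law: a = (GM · T² / (4π²))^(1/3).
Substituting T = 1.12196e+09 s and GM = 6.774e+15 m³/s²:
a = (6.774e+15 · (1.12196e+09)² / (4π²))^(1/3) m
a ≈ 6e+10 m = 60 Gm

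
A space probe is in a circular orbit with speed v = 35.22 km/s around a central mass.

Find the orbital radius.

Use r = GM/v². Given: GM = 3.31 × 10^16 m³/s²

Convert to SI: v = 35.22 km/s = 35220 m/s.
For a circular orbit, v² = GM / r, so r = GM / v².
r = 3.31e+16 / (35220)² m ≈ 2.668e+07 m = 26.68 Mm.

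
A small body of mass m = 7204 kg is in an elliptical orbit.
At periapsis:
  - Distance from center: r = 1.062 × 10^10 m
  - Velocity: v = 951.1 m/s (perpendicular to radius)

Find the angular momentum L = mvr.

Since v is perpendicular to r, L = m · v · r.
L = 7204 · 951.1 · 1.062e+10 kg·m²/s ≈ 7.277e+16 kg·m²/s.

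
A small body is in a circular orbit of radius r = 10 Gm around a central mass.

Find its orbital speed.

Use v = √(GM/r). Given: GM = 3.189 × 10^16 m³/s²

Convert to SI: r = 10 Gm = 1e+10 m.
For a circular orbit, gravity supplies the centripetal force, so v = √(GM / r).
v = √(3.189e+16 / 1e+10) m/s ≈ 1786 m/s = 1.786 km/s.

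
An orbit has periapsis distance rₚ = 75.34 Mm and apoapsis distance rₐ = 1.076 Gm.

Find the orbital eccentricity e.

Convert to SI: rₚ = 75.34 Mm = 7.534e+07 m; rₐ = 1.076 Gm = 1.076e+09 m.
e = (rₐ − rₚ) / (rₐ + rₚ).
e = (1.076e+09 − 7.534e+07) / (1.076e+09 + 7.534e+07) = 1.00066e+09 / 1.15134e+09 ≈ 0.8691.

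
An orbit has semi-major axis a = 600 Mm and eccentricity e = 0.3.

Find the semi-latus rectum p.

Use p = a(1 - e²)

Convert to SI: a = 600 Mm = 6e+08 m.
p = a (1 − e²).
p = 6e+08 · (1 − (0.3)²) = 6e+08 · 0.91 ≈ 5.46e+08 m = 546 Mm.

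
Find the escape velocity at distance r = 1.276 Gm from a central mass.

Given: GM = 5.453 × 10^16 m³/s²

Convert to SI: r = 1.276 Gm = 1.276e+09 m.
Escape velocity comes from setting total energy to zero: ½v² − GM/r = 0 ⇒ v_esc = √(2GM / r).
v_esc = √(2 · 5.453e+16 / 1.276e+09) m/s ≈ 9245 m/s = 9.245 km/s.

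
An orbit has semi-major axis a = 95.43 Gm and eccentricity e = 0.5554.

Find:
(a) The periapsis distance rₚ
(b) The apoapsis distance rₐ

Convert to SI: a = 95.43 Gm = 9.543e+10 m.
(a) rₚ = a(1 − e) = 9.543e+10 · (1 − 0.5554) = 9.543e+10 · 0.4446 ≈ 4.243e+10 m = 42.43 Gm.
(b) rₐ = a(1 + e) = 9.543e+10 · (1 + 0.5554) = 9.543e+10 · 1.5554 ≈ 1.484e+11 m = 148.4 Gm.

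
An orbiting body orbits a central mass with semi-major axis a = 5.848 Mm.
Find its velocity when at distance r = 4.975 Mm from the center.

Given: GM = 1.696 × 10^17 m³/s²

Convert to SI: a = 5.848 Mm = 5.848e+06 m; r = 4.975 Mm = 4.975e+06 m.
Vis-viva: v = √(GM · (2/r − 1/a)).
2/r − 1/a = 2/4.975e+06 − 1/5.848e+06 = 2.31011e-07 m⁻¹.
v = √(1.696e+17 · 2.31011e-07) m/s ≈ 1.979e+05 m/s = 197.9 km/s.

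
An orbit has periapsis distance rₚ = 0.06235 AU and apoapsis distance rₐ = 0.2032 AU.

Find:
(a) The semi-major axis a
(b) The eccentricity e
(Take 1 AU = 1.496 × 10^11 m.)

Convert to SI: rₚ = 0.06235 AU = 9.32756e+09 m; rₐ = 0.2032 AU = 3.03987e+10 m.
(a) a = (rₚ + rₐ) / 2 = (9.32756e+09 + 3.03987e+10) / 2 ≈ 1.986e+10 m = 0.1328 AU.
(b) e = (rₐ − rₚ) / (rₐ + rₚ) = (3.03987e+10 − 9.32756e+09) / (3.03987e+10 + 9.32756e+09) ≈ 0.5304.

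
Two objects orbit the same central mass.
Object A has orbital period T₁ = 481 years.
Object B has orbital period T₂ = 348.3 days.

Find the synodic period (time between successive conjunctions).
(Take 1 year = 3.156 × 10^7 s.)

Convert to SI: T₁ = 481 years = 1.51804e+10 s; T₂ = 348.3 days = 3.00931e+07 s.
T_syn = |T₁ · T₂ / (T₁ − T₂)|.
T_syn = |1.51804e+10 · 3.00931e+07 / (1.51804e+10 − 3.00931e+07)| s ≈ 3.015e+07 s = 349 days.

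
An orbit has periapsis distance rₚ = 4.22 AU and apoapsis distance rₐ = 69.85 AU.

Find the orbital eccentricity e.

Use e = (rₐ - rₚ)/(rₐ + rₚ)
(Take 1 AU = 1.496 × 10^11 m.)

Convert to SI: rₚ = 4.22 AU = 6.31312e+11 m; rₐ = 69.85 AU = 1.04496e+13 m.
e = (rₐ − rₚ) / (rₐ + rₚ).
e = (1.04496e+13 − 6.31312e+11) / (1.04496e+13 + 6.31312e+11) = 9.81825e+12 / 1.10809e+13 ≈ 0.8861.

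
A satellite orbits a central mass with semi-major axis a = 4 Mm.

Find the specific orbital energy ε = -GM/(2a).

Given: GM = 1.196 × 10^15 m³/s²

Convert to SI: a = 4 Mm = 4e+06 m.
ε = −GM / (2a).
ε = −1.196e+15 / (2 · 4e+06) J/kg ≈ -1.495e+08 J/kg = -149.5 MJ/kg.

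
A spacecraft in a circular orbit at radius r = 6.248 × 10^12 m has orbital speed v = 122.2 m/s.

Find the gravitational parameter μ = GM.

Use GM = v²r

For a circular orbit v² = GM/r, so GM = v² · r.
GM = (122.2)² · 6.248e+12 m³/s² ≈ 9.33e+16 m³/s² = 9.33 × 10^16 m³/s².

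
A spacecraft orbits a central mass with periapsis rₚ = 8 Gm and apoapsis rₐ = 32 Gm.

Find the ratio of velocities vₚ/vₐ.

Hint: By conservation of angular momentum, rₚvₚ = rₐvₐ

Convert to SI: rₚ = 8 Gm = 8e+09 m; rₐ = 32 Gm = 3.2e+10 m.
Conservation of angular momentum gives rₚvₚ = rₐvₐ, so vₚ/vₐ = rₐ/rₚ.
vₚ/vₐ = 3.2e+10 / 8e+09 ≈ 4.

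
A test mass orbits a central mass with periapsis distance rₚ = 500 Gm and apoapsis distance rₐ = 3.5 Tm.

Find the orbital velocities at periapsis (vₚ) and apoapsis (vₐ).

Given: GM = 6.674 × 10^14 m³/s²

Convert to SI: rₚ = 500 Gm = 5e+11 m; rₐ = 3.5 Tm = 3.5e+12 m.
Use the vis-viva equation v² = GM(2/r − 1/a) with a = (rₚ + rₐ)/2 = (5e+11 + 3.5e+12)/2 = 2e+12 m.
vₚ = √(GM · (2/rₚ − 1/a)) = √(6.674e+14 · (2/5e+11 − 1/2e+12)) m/s ≈ 48.33 m/s = 48.33 m/s.
vₐ = √(GM · (2/rₐ − 1/a)) = √(6.674e+14 · (2/3.5e+12 − 1/2e+12)) m/s ≈ 6.904 m/s = 6.904 m/s.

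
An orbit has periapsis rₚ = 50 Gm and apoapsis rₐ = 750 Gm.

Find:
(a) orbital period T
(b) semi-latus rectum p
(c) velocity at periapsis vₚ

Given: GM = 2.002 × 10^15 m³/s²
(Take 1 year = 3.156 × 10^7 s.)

Convert to SI: rₚ = 50 Gm = 5e+10 m; rₐ = 750 Gm = 7.5e+11 m.
(a) With a = (rₚ + rₐ)/2 = 4e+11 m, T = 2π √(a³/GM) = 2π √((4e+11)³/2.002e+15) s ≈ 3.553e+10 s
(b) From a = (rₚ + rₐ)/2 = 4e+11 m and e = (rₐ − rₚ)/(rₐ + rₚ) = 0.875, p = a(1 − e²) = 4e+11 · (1 − (0.875)²) ≈ 9.375e+10 m
(c) With a = (rₚ + rₐ)/2 = 4e+11 m, vₚ = √(GM (2/rₚ − 1/a)) = √(2.002e+15 · (2/5e+10 − 1/4e+11)) m/s ≈ 274 m/s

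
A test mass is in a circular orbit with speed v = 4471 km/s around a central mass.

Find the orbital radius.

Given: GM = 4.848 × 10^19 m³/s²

Convert to SI: v = 4471 km/s = 4.471e+06 m/s.
For a circular orbit, v² = GM / r, so r = GM / v².
r = 4.848e+19 / (4.471e+06)² m ≈ 2.425e+06 m = 2.425 Mm.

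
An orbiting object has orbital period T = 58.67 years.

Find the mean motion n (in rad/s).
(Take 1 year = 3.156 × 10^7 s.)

Convert to SI: T = 58.67 years = 1.85163e+09 s.
n = 2π / T.
n = 2π / 1.85163e+09 s ≈ 3.393e-09 rad/s.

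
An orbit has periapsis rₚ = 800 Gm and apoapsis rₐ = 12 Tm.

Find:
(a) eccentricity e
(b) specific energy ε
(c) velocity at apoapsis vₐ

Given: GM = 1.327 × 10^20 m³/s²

Convert to SI: rₚ = 800 Gm = 8e+11 m; rₐ = 12 Tm = 1.2e+13 m.
(a) e = (rₐ − rₚ)/(rₐ + rₚ) = (1.2e+13 − 8e+11)/(1.2e+13 + 8e+11) ≈ 0.875
(b) With a = (rₚ + rₐ)/2 = 6.4e+12 m, ε = −GM/(2a) = −1.327e+20/(2 · 6.4e+12) J/kg ≈ -1.037e+07 J/kg
(c) With a = (rₚ + rₐ)/2 = 6.4e+12 m, vₐ = √(GM (2/rₐ − 1/a)) = √(1.327e+20 · (2/1.2e+13 − 1/6.4e+12)) m/s ≈ 1176 m/s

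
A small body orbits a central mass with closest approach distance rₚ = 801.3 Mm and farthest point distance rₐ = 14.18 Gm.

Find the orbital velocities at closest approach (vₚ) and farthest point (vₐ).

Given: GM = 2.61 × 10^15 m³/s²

Convert to SI: rₚ = 801.3 Mm = 8.013e+08 m; rₐ = 14.18 Gm = 1.418e+10 m.
Use the vis-viva equation v² = GM(2/r − 1/a) with a = (rₚ + rₐ)/2 = (8.013e+08 + 1.418e+10)/2 = 7.49065e+09 m.
vₚ = √(GM · (2/rₚ − 1/a)) = √(2.61e+15 · (2/8.013e+08 − 1/7.49065e+09)) m/s ≈ 2483 m/s = 2.483 km/s.
vₐ = √(GM · (2/rₐ − 1/a)) = √(2.61e+15 · (2/1.418e+10 − 1/7.49065e+09)) m/s ≈ 140.3 m/s = 140.3 m/s.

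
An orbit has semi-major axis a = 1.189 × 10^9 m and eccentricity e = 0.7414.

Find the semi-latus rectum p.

p = a (1 − e²).
p = 1.189e+09 · (1 − (0.7414)²) = 1.189e+09 · 0.450326 ≈ 5.354e+08 m = 5.354 × 10^8 m.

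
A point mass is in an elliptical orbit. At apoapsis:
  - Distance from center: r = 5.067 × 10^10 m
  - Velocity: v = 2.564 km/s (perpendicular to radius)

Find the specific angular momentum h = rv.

Convert to SI: v = 2.564 km/s = 2564 m/s.
With v perpendicular to r, h = r · v.
h = 5.067e+10 · 2564 m²/s ≈ 1.299e+14 m²/s.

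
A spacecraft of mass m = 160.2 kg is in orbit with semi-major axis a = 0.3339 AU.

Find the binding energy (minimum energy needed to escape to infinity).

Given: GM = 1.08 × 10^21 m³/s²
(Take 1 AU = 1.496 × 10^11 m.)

Convert to SI: a = 0.3339 AU = 4.99514e+10 m.
Total orbital energy is E = −GMm/(2a); binding energy is E_bind = −E = GMm/(2a).
E_bind = 1.08e+21 · 160.2 / (2 · 4.99514e+10) J ≈ 1.732e+12 J = 1.732 TJ.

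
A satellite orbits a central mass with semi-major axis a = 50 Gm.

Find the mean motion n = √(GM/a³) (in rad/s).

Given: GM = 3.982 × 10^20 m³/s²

Convert to SI: a = 50 Gm = 5e+10 m.
n = √(GM / a³).
n = √(3.982e+20 / (5e+10)³) rad/s ≈ 1.785e-06 rad/s.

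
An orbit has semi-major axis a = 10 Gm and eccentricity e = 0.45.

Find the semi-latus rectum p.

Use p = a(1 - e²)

Convert to SI: a = 10 Gm = 1e+10 m.
p = a (1 − e²).
p = 1e+10 · (1 − (0.45)²) = 1e+10 · 0.7975 ≈ 7.975e+09 m = 7.975 Gm.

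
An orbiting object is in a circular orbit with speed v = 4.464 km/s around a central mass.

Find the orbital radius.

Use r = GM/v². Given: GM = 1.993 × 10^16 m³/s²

Convert to SI: v = 4.464 km/s = 4464 m/s.
For a circular orbit, v² = GM / r, so r = GM / v².
r = 1.993e+16 / (4464)² m ≈ 1e+09 m = 1 Gm.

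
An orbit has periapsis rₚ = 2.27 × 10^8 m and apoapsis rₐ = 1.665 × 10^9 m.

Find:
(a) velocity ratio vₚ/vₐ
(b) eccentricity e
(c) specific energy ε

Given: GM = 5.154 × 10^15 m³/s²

(a) Conservation of angular momentum (rₚvₚ = rₐvₐ) gives vₚ/vₐ = rₐ/rₚ = 1.665e+09/2.27e+08 ≈ 7.335
(b) e = (rₐ − rₚ)/(rₐ + rₚ) = (1.665e+09 − 2.27e+08)/(1.665e+09 + 2.27e+08) ≈ 0.76
(c) With a = (rₚ + rₐ)/2 = 9.46e+08 m, ε = −GM/(2a) = −5.154e+15/(2 · 9.46e+08) J/kg ≈ -2.724e+06 J/kg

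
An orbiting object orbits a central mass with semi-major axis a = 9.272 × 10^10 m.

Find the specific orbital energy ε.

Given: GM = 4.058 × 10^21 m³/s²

ε = −GM / (2a).
ε = −4.058e+21 / (2 · 9.272e+10) J/kg ≈ -2.188e+10 J/kg = -21.88 GJ/kg.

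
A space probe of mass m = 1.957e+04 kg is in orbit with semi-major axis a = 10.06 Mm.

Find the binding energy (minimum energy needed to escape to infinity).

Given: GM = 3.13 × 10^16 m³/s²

Convert to SI: a = 10.06 Mm = 1.006e+07 m.
Total orbital energy is E = −GMm/(2a); binding energy is E_bind = −E = GMm/(2a).
E_bind = 3.13e+16 · 1.957e+04 / (2 · 1.006e+07) J ≈ 3.044e+13 J = 30.44 TJ.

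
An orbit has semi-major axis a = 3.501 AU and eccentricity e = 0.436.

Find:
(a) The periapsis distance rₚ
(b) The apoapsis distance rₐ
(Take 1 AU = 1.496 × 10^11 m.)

Convert to SI: a = 3.501 AU = 5.2375e+11 m.
(a) rₚ = a(1 − e) = 5.2375e+11 · (1 − 0.436) = 5.2375e+11 · 0.564 ≈ 2.954e+11 m = 1.975 AU.
(b) rₐ = a(1 + e) = 5.2375e+11 · (1 + 0.436) = 5.2375e+11 · 1.436 ≈ 7.521e+11 m = 5.027 AU.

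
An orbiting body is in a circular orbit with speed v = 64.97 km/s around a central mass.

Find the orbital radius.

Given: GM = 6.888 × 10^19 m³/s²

Convert to SI: v = 64.97 km/s = 64970 m/s.
For a circular orbit, v² = GM / r, so r = GM / v².
r = 6.888e+19 / (64970)² m ≈ 1.632e+10 m = 1.632 × 10^10 m.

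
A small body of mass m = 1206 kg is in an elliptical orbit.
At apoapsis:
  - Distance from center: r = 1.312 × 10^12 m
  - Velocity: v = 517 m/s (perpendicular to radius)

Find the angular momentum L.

Since v is perpendicular to r, L = m · v · r.
L = 1206 · 517 · 1.312e+12 kg·m²/s ≈ 8.18e+17 kg·m²/s.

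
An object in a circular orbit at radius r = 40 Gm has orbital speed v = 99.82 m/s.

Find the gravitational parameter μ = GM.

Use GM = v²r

Convert to SI: r = 40 Gm = 4e+10 m.
For a circular orbit v² = GM/r, so GM = v² · r.
GM = (99.82)² · 4e+10 m³/s² ≈ 3.986e+14 m³/s² = 3.986 × 10^14 m³/s².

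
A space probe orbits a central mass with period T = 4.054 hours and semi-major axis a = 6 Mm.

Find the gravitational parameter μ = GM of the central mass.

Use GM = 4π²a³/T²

Convert to SI: T = 4.054 hours = 14594.4 s; a = 6 Mm = 6e+06 m.
GM = 4π² · a³ / T².
GM = 4π² · (6e+06)³ / (14594.4)² m³/s² ≈ 4.004e+13 m³/s² = 4.004 × 10^13 m³/s².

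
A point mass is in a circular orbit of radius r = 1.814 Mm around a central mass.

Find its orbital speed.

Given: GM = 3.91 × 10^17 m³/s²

Convert to SI: r = 1.814 Mm = 1.814e+06 m.
For a circular orbit, gravity supplies the centripetal force, so v = √(GM / r).
v = √(3.91e+17 / 1.814e+06) m/s ≈ 4.643e+05 m/s = 464.3 km/s.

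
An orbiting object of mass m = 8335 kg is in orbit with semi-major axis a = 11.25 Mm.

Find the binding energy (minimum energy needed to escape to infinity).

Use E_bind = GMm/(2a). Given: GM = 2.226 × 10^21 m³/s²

Convert to SI: a = 11.25 Mm = 1.125e+07 m.
Total orbital energy is E = −GMm/(2a); binding energy is E_bind = −E = GMm/(2a).
E_bind = 2.226e+21 · 8335 / (2 · 1.125e+07) J ≈ 8.246e+17 J = 824.6 PJ.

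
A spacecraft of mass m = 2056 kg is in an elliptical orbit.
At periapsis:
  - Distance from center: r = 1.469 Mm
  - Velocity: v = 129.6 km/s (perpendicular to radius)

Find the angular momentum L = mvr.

Convert to SI: r = 1.469 Mm = 1.469e+06 m; v = 129.6 km/s = 129600 m/s.
Since v is perpendicular to r, L = m · v · r.
L = 2056 · 129600 · 1.469e+06 kg·m²/s ≈ 3.914e+14 kg·m²/s.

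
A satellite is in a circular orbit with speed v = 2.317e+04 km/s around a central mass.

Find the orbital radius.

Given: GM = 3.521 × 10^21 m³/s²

Convert to SI: v = 2.317e+04 km/s = 2.317e+07 m/s.
For a circular orbit, v² = GM / r, so r = GM / v².
r = 3.521e+21 / (2.317e+07)² m ≈ 6.559e+06 m = 6.559 Mm.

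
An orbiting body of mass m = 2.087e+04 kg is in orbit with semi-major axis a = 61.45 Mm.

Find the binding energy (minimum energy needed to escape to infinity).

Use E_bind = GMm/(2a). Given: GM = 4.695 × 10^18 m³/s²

Convert to SI: a = 61.45 Mm = 6.145e+07 m.
Total orbital energy is E = −GMm/(2a); binding energy is E_bind = −E = GMm/(2a).
E_bind = 4.695e+18 · 2.087e+04 / (2 · 6.145e+07) J ≈ 7.973e+14 J = 797.3 TJ.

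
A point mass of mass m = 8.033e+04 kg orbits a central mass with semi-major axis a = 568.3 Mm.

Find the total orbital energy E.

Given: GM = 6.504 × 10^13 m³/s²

Convert to SI: a = 568.3 Mm = 5.683e+08 m.
E = −GMm / (2a).
E = −6.504e+13 · 8.033e+04 / (2 · 5.683e+08) J ≈ -4.597e+09 J = -4.597 GJ.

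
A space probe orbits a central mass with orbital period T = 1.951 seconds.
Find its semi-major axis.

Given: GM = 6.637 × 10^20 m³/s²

Invert Kepler's third law: a = (GM · T² / (4π²))^(1/3).
Substituting T = 1.951 s and GM = 6.637e+20 m³/s²:
a = (6.637e+20 · (1.951)² / (4π²))^(1/3) m
a ≈ 4e+06 m = 4 Mm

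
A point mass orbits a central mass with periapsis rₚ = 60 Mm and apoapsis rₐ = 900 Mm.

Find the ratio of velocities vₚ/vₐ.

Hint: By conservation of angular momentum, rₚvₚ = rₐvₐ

Convert to SI: rₚ = 60 Mm = 6e+07 m; rₐ = 900 Mm = 9e+08 m.
Conservation of angular momentum gives rₚvₚ = rₐvₐ, so vₚ/vₐ = rₐ/rₚ.
vₚ/vₐ = 9e+08 / 6e+07 ≈ 15.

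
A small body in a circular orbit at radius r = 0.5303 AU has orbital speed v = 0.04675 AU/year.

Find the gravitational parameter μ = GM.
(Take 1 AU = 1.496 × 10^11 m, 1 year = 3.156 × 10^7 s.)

Convert to SI: r = 0.5303 AU = 7.93329e+10 m; v = 0.04675 AU/year = 221.603 m/s.
For a circular orbit v² = GM/r, so GM = v² · r.
GM = (221.603)² · 7.93329e+10 m³/s² ≈ 3.896e+15 m³/s² = 3.896 × 10^15 m³/s².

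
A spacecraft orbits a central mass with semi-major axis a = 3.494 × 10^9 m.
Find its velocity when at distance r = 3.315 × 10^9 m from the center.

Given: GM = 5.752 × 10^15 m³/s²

Vis-viva: v = √(GM · (2/r − 1/a)).
2/r − 1/a = 2/3.315e+09 − 1/3.494e+09 = 3.17113e-10 m⁻¹.
v = √(5.752e+15 · 3.17113e-10) m/s ≈ 1351 m/s = 1.351 km/s.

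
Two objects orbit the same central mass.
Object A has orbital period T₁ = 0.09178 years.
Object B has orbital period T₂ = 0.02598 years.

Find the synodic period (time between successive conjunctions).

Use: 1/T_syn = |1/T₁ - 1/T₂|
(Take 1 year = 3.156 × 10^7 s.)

Convert to SI: T₁ = 0.09178 years = 2.89658e+06 s; T₂ = 0.02598 years = 819929 s.
T_syn = |T₁ · T₂ / (T₁ − T₂)|.
T_syn = |2.89658e+06 · 819929 / (2.89658e+06 − 819929)| s ≈ 1.144e+06 s = 0.03624 years.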